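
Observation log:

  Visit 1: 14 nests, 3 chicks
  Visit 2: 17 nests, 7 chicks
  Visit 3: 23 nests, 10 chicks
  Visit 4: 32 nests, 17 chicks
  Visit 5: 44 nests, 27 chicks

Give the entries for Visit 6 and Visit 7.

Nests: differences are 3, 6, 9, … (increasing by 3 each time), so 14, 17, 23, 32, 44 → 59 → 77.
Chicks: 3, 7, 10, 17, 27 → 44 → 71 (each term is the sum of the two before it).
Putting the parts together: 59 nests, 44 chicks and then 77 nests, 71 chicks.

59 nests, 44 chicks; 77 nests, 71 chicks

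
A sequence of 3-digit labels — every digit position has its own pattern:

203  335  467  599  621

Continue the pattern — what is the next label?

753

For the first digit, +1 each step, mod 10: 2, 3, 4, 5, 6 → 7.
Second digit: +3 each step, mod 10; 0, 3, 6, 9, 2 → 5.
Third digit: +2 each step, mod 10; 3, 5, 7, 9, 1 → 3.
So the next label is 753.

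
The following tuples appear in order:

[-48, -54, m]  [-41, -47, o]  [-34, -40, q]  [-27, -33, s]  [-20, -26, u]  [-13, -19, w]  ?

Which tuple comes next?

[-6, -12, y]

First slot: -48, -41, -34, -27, -20, -13 → -6 (+7 each step).
Second slot: -54, -47, -40, -33, -26, -19 → -12 (always 6 less than the first slot).
Letter: letters move forward 2 places in the alphabet; m, o, q, s, u, w → y.
Combining the parts gives [-6, -12, y].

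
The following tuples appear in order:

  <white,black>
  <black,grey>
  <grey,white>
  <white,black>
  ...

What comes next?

First shade: white, black, grey, white → black (repeats white → black → grey).
Second shade — repeats black → grey → white: black, grey, white, black → grey.
So the next tuple is <black,grey>.

<black,grey>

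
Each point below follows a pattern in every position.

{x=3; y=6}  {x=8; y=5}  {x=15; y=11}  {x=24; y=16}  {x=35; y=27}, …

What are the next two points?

X — differences are 5, 7, 9, … (increasing by 2 each time): 3, 8, 15, 24, 35 → 48 → 63.
Y — each term is the sum of the two before it: 6, 5, 11, 16, 27 → 43 → 70.
Putting the parts together: {x=48; y=43} and then {x=63; y=70}.

{x=48; y=43}, {x=63; y=70}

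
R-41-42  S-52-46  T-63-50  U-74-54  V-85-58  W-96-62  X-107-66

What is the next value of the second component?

Letter — letters move forward 1 place in the alphabet: R, S, T, U, V, W, X → Y.
Second component: +11 each step, so 41, 52, 63, 74, 85, 96, 107 → 118.
For the third component, +4 each step: 42, 46, 50, 54, 58, 62, 66 → 70.

118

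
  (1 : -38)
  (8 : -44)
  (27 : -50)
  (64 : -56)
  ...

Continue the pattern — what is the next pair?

First slot: 1, 8, 27, 64 → 125 (perfect cubes: 1³, 2³, 3³, …).
Second slot — −6 each step: -38, -44, -50, -56 → -62.
Putting it together: (125 : -62).

(125 : -62)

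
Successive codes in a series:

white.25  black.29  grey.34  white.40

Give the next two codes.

For the shade, repeats white → black → grey: white, black, grey, white → black → grey.
Second component: 25, 29, 34, 40 → 47 → 55 (differences are 4, 5, 6, … (increasing by 1 each time)).
So the next two codes are black.47 and grey.55.

black.47 then grey.55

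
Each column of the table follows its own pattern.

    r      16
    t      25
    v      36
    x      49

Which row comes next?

z  64

Letter: letters move forward 2 places in the alphabet; r, t, v, x → z.
Second component: perfect squares: 4², 5², 6², …; 16, 25, 36, 49 → 64.
Combining the parts gives z  64.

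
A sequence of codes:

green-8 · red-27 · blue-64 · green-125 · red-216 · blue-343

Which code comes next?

Colour — repeats green → red → blue: green, red, blue, green, red, blue → green.
Second component: perfect cubes: 2³, 3³, 4³, …, so 8, 27, 64, 125, 216, 343 → 512.
Combining the parts gives green-512.

green-512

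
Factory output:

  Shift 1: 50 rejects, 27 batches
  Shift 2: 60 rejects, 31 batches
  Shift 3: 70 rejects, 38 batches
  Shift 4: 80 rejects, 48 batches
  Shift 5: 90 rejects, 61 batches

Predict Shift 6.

For the rejects, +10 each step: 50, 60, 70, 80, 90 → 100.
For the batches, differences are 4, 7, 10, … (increasing by 3 each time): 27, 31, 38, 48, 61 → 77.
So the next record is 100 rejects, 77 batches.

100 rejects, 77 batches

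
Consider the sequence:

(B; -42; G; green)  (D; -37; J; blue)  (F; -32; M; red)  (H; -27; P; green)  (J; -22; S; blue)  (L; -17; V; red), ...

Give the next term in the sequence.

First letter: letters move forward 2 places in the alphabet, so B, D, F, H, J, L → N.
Second coordinate: +5 each step, so -42, -37, -32, -27, -22, -17 → -12.
Second letter: letters move forward 3 places in the alphabet, so G, J, M, P, S, V → Y.
Colour goes green, blue, red, green, blue, red → green (repeats green → blue → red).
So the next term is (N; -12; Y; green).

(N; -12; Y; green)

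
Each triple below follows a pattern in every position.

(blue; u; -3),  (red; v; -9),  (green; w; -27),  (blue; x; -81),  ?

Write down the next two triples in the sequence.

(red; y; -243), (green; z; -729)

Colour: repeats blue → red → green; blue, red, green, blue → red → green.
Letter: u, v, w, x → y → z (letters move forward 1 place in the alphabet).
Third component — ×3 each step: -3, -9, -27, -81 → -243 → -729.
So the next two triples are (red; y; -243) and (green; z; -729).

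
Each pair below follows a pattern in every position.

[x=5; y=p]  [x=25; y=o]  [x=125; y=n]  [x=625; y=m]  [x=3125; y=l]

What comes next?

[x=15625; y=k]

X — ×5 each step: 5, 25, 125, 625, 3125 → 15625.
For the y, letters move back 1 place in the alphabet: p, o, n, m, l → k.
Putting it together: [x=15625; y=k].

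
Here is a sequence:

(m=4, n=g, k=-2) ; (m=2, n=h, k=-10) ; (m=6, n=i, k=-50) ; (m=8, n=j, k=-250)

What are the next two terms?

(m=14, n=k, k=-1250), (m=22, n=l, k=-6250)

M goes 4, 2, 6, 8 → 14 → 22 (each term is the sum of the two before it).
For the n, letters move forward 1 place in the alphabet: g, h, i, j → k → l.
K: ×5 each step; -2, -10, -50, -250 → -1250 → -6250.
Putting the parts together: (m=14, n=k, k=-1250) and then (m=22, n=l, k=-6250).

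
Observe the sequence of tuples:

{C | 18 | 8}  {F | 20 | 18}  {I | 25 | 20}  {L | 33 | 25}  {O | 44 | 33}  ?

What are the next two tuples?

{R | 58 | 44}, {U | 75 | 58}

Letter — letters move forward 3 places in the alphabet: C, F, I, L, O → R → U.
Second value: differences are 2, 5, 8, … (increasing by 3 each time), so 18, 20, 25, 33, 44 → 58 → 75.
Third value — always the previous value of the second value: 8, 18, 20, 25, 33 → 44 → 58.
So the next two tuples are {R | 58 | 44} and {U | 75 | 58}.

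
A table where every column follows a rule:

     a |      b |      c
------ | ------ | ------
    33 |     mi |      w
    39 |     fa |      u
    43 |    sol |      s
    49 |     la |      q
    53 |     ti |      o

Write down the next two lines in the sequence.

59  do  m; 63  re  k

For the column a, alternating steps +6, +4, +6, +4, …: 33, 39, 43, 49, 53 → 59 → 63.
For the column b, runs through the solfège scale do→ti: mi, fa, sol, la, ti → do → re.
Column c: w, u, s, q, o → m → k (letters move back 2 places in the alphabet).
So the next two lines are 59  do  m and 63  re  k.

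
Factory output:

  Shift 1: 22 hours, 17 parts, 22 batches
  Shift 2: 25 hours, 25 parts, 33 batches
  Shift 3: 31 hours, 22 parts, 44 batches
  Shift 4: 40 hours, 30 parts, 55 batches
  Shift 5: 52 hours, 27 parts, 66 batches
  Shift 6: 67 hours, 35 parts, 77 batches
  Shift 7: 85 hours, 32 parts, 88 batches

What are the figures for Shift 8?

106 hours, 40 parts, 99 batches

Hours: differences are 3, 6, 9, … (increasing by 3 each time); 22, 25, 31, 40, 52, 67, 85 → 106.
Parts: alternating steps +8, −3, +8, −3, …; 17, 25, 22, 30, 27, 35, 32 → 40.
Batches: +11 each step, so 22, 33, 44, 55, 66, 77, 88 → 99.
So the next row is 106 hours, 40 parts, 99 batches.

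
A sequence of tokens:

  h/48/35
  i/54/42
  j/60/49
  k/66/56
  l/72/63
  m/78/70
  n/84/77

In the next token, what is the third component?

Letter: letters move forward 1 place in the alphabet, so h, i, j, k, l, m, n → o.
Second component: +6 each step; 48, 54, 60, 66, 72, 78, 84 → 90.
Third component: 35, 42, 49, 56, 63, 70, 77 → 84 (+7 each step).

84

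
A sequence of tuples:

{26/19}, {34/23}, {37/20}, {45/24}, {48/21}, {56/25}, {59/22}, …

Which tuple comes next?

First coordinate: 26, 34, 37, 45, 48, 56, 59 → 67 (alternating steps +8, +3, +8, +3, …).
Second coordinate: 19, 23, 20, 24, 21, 25, 22 → 26 (alternating steps +4, −3, +4, −3, …).
Combining the parts gives {67/26}.

{67/26}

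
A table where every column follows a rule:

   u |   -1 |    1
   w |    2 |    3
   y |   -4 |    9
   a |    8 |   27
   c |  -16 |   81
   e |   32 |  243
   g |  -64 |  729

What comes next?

Letter goes u, w, y, a, c, e, g → i (letters move forward 2 places in the alphabet, wrapping Z→A).
Second component: ×(-2) each step; -1, 2, -4, 8, -16, 32, -64 → 128.
Third component: ×3 each step; 1, 3, 9, 27, 81, 243, 729 → 2187.
Combining the parts gives i  128  2187.

i  128  2187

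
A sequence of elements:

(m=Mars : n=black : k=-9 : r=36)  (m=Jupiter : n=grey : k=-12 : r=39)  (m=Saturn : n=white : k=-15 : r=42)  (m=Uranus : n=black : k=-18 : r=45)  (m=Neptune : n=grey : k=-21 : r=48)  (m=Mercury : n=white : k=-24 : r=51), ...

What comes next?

(m=Venus : n=black : k=-27 : r=54)

M: Mars, Jupiter, Saturn, Uranus, Neptune, Mercury → Venus (runs through the planets Mercury→Neptune).
N — repeats black → grey → white: black, grey, white, black, grey, white → black.
K goes -9, -12, -15, -18, -21, -24 → -27 (−3 each step).
R goes 36, 39, 42, 45, 48, 51 → 54 (together with the k always sums to 27).
So the next element is (m=Venus : n=black : k=-27 : r=54).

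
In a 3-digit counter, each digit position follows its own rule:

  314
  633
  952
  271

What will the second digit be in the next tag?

9

First digit — +3 each step, mod 10: 3, 6, 9, 2 → 5.
Second digit — +2 each step, mod 10: 1, 3, 5, 7 → 9.
Third digit: −1 each step, mod 10; 4, 3, 2, 1 → 0.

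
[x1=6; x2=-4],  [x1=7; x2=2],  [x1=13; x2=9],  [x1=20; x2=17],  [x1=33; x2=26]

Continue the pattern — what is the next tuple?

[x1=53; x2=36]

For the x1, each term is the sum of the two before it: 6, 7, 13, 20, 33 → 53.
X2 goes -4, 2, 9, 17, 26 → 36 (differences are 6, 7, 8, … (increasing by 1 each time)).
So the next tuple is [x1=53; x2=36].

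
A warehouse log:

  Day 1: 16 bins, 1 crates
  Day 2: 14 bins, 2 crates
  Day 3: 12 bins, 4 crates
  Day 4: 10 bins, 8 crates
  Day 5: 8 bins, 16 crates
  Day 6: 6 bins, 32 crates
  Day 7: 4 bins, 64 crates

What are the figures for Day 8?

Bins: −2 each step; 16, 14, 12, 10, 8, 6, 4 → 2.
Crates goes 1, 2, 4, 8, 16, 32, 64 → 128 (×2 each step).
Putting it together: 2 bins, 128 crates.

2 bins, 128 crates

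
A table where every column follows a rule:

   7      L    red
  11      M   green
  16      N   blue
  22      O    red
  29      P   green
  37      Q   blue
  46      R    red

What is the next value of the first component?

56

First component: differences are 4, 5, 6, … (increasing by 1 each time), so 7, 11, 16, 22, 29, 37, 46 → 56.
For the letter, letters move forward 1 place in the alphabet: L, M, N, O, P, Q, R → S.
Colour goes red, green, blue, red, green, blue, red → green (repeats red → green → blue).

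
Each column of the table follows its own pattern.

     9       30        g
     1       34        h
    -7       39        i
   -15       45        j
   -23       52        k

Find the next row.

-31  60  l

For the first component, −8 each step: 9, 1, -7, -15, -23 → -31.
Second component: differences are 4, 5, 6, … (increasing by 1 each time); 30, 34, 39, 45, 52 → 60.
Letter: letters move forward 1 place in the alphabet, so g, h, i, j, k → l.
So the next row is -31  60  l.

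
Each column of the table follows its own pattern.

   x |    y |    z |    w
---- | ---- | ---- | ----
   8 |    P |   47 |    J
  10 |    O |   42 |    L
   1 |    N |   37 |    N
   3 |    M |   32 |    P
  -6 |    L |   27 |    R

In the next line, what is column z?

Column z — −5 each step: 47, 42, 37, 32, 27 → 22.

22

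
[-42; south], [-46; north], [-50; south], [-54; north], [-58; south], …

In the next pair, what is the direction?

Direction: alternates south ↔ north; south, north, south, north, south → north.

north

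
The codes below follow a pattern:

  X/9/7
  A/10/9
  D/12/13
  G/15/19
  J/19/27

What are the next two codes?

M/24/37 then P/30/49

For the letter, letters move forward 3 places in the alphabet, wrapping Z→A: X, A, D, G, J → M → P.
For the second component, differences are 1, 2, 3, … (increasing by 1 each time): 9, 10, 12, 15, 19 → 24 → 30.
Third component: differences are 2, 4, 6, … (increasing by 2 each time), so 7, 9, 13, 19, 27 → 37 → 49.
Putting the parts together: M/24/37 and then P/30/49.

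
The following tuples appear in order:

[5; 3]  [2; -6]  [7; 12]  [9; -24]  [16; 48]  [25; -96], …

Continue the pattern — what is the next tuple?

[41; 192]

First part goes 5, 2, 7, 9, 16, 25 → 41 (each term is the sum of the two before it).
Second part: ×(-2) each step, so 3, -6, 12, -24, 48, -96 → 192.
So the next tuple is [41; 192].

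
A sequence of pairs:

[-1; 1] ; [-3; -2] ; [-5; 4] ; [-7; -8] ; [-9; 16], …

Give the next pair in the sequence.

First part: −2 each step; -1, -3, -5, -7, -9 → -11.
Second part: ×(-2) each step; 1, -2, 4, -8, 16 → -32.
Putting it together: [-11; -32].

[-11; -32]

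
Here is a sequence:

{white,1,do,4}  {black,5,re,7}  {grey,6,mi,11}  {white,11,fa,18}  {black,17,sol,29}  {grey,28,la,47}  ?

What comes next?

Shade goes white, black, grey, white, black, grey → white (repeats white → black → grey).
For the second part, each term is the sum of the two before it: 1, 5, 6, 11, 17, 28 → 45.
Note: runs through the solfège scale do→ti, so do, re, mi, fa, sol, la → ti.
Fourth part: each term is the sum of the two before it, so 4, 7, 11, 18, 29, 47 → 76.
So the next tuple is {white,45,ti,76}.

{white,45,ti,76}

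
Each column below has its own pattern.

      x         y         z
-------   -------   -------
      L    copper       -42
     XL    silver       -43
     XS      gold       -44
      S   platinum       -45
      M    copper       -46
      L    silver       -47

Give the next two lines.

XL  gold  -48; XS  platinum  -49

Column x: repeats L → XL → XS → S → M, so L, XL, XS, S, M, L → XL → XS.
Column y goes copper, silver, gold, platinum, copper, silver → gold → platinum (repeats copper → silver → gold → platinum).
Column z goes -42, -43, -44, -45, -46, -47 → -48 → -49 (−1 each step).
So the next two lines are XL  gold  -48 and XS  platinum  -49.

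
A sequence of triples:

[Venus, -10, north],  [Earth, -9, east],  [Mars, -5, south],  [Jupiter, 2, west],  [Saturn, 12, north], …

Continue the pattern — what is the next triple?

Planet: runs through the planets Mercury→Neptune; Venus, Earth, Mars, Jupiter, Saturn → Uranus.
Second value: differences are 1, 4, 7, … (increasing by 3 each time); -10, -9, -5, 2, 12 → 25.
Direction: repeats north → east → south → west, so north, east, south, west, north → east.
So the next triple is [Uranus, 25, east].

[Uranus, 25, east]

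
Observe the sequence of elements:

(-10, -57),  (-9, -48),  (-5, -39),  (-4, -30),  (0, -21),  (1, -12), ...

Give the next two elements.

(5, -3), (6, 6)

For the first part, alternating steps +1, +4, +1, +4, …: -10, -9, -5, -4, 0, 1 → 5 → 6.
Second part goes -57, -48, -39, -30, -21, -12 → -3 → 6 (+9 each step).
Putting the parts together: (5, -3) and then (6, 6).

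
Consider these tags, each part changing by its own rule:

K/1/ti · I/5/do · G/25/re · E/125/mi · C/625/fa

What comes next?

Letter goes K, I, G, E, C → A (letters move back 2 places in the alphabet).
Second component: ×5 each step; 1, 5, 25, 125, 625 → 3125.
Note — runs through the solfège scale do→ti: ti, do, re, mi, fa → sol.
Combining the parts gives A/3125/sol.

A/3125/sol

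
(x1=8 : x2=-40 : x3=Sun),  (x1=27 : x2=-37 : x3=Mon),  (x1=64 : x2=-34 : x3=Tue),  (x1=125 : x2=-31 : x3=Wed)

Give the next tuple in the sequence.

X1 — perfect cubes: 2³, 3³, 4³, …: 8, 27, 64, 125 → 216.
X2 — +3 each step: -40, -37, -34, -31 → -28.
For the x3, runs through the weekdays Mon→Sun: Sun, Mon, Tue, Wed → Thu.
Combining the parts gives (x1=216 : x2=-28 : x3=Thu).

(x1=216 : x2=-28 : x3=Thu)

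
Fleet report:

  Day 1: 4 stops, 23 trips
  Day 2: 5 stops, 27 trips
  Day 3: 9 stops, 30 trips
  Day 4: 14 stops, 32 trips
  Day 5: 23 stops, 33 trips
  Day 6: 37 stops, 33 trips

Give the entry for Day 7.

Stops: each term is the sum of the two before it, so 4, 5, 9, 14, 23, 37 → 60.
Trips goes 23, 27, 30, 32, 33, 33 → 32 (differences are 4, 3, 2, … (decreasing by 1 each time)).
Putting it together: 60 stops, 32 trips.

60 stops, 32 trips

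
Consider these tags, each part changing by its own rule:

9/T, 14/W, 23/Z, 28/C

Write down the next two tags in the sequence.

For the first component, alternating steps +5, +9, +5, +9, …: 9, 14, 23, 28 → 37 → 42.
Letter goes T, W, Z, C → F → I (letters move forward 3 places in the alphabet, wrapping Z→A).
Putting the parts together: 37/F and then 42/I.

37/F, 42/I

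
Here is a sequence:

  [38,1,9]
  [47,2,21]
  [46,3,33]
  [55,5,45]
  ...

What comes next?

First coordinate: alternating steps +9, −1, +9, −1, …, so 38, 47, 46, 55 → 54.
Second coordinate: each term is the sum of the two before it; 1, 2, 3, 5 → 8.
Third coordinate: +12 each step, so 9, 21, 33, 45 → 57.
Putting it together: [54,8,57].

[54,8,57]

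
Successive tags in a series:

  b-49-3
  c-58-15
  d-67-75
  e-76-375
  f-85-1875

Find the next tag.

Letter: letters move forward 1 place in the alphabet; b, c, d, e, f → g.
Second component: +9 each step; 49, 58, 67, 76, 85 → 94.
Third component: ×5 each step, so 3, 15, 75, 375, 1875 → 9375.
Combining the parts gives g-94-9375.

g-94-9375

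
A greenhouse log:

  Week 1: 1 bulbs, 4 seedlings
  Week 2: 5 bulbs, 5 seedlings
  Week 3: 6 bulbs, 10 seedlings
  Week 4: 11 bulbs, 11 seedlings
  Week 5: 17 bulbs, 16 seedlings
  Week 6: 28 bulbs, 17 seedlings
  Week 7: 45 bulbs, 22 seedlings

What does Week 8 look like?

73 bulbs, 23 seedlings

Bulbs: each term is the sum of the two before it; 1, 5, 6, 11, 17, 28, 45 → 73.
For the seedlings, alternating steps +1, +5, +1, +5, …: 4, 5, 10, 11, 16, 17, 22 → 23.
So the next record is 73 bulbs, 23 seedlings.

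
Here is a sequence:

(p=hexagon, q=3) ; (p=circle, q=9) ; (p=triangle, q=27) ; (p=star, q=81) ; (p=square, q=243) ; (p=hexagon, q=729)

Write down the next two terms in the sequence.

P: hexagon, circle, triangle, star, square, hexagon → circle → triangle (repeats hexagon → circle → triangle → star → square).
Q — ×3 each step: 3, 9, 27, 81, 243, 729 → 2187 → 6561.
Putting the parts together: (p=circle, q=2187) and then (p=triangle, q=6561).

(p=circle, q=2187), (p=triangle, q=6561)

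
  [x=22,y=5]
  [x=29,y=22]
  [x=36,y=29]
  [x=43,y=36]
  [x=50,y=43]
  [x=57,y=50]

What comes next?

[x=64,y=57]

X: +7 each step; 22, 29, 36, 43, 50, 57 → 64.
Y: 5, 22, 29, 36, 43, 50 → 57 (always the previous value of the x).
So the next pair is [x=64,y=57].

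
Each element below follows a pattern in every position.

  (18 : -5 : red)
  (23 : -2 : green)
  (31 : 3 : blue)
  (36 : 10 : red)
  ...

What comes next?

(44 : 19 : green)

First component: alternating steps +5, +8, +5, +8, …; 18, 23, 31, 36 → 44.
Second component: differences are 3, 5, 7, … (increasing by 2 each time); -5, -2, 3, 10 → 19.
Colour — repeats red → green → blue: red, green, blue, red → green.
Combining the parts gives (44 : 19 : green).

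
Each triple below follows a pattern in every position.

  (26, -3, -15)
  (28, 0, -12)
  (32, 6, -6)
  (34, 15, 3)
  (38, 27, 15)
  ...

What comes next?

First component: alternating steps +2, +4, +2, +4, …; 26, 28, 32, 34, 38 → 40.
Second component goes -3, 0, 6, 15, 27 → 42 (differences are 3, 6, 9, … (increasing by 3 each time)).
Third component — always 12 less than the second component: -15, -12, -6, 3, 15 → 30.
Putting it together: (40, 42, 30).

(40, 42, 30)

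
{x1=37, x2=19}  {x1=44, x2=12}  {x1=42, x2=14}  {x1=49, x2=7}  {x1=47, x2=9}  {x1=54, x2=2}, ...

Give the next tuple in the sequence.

For the x1, alternating steps +7, −2, +7, −2, …: 37, 44, 42, 49, 47, 54 → 52.
X2 goes 19, 12, 14, 7, 9, 2 → 4 (together with the x1 always sums to 56).
So the next tuple is {x1=52, x2=4}.

{x1=52, x2=4}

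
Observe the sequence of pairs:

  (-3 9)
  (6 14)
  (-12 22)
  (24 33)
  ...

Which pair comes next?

(-48 47)

First part — ×(-2) each step: -3, 6, -12, 24 → -48.
Second part — differences are 5, 8, 11, … (increasing by 3 each time): 9, 14, 22, 33 → 47.
Combining the parts gives (-48 47).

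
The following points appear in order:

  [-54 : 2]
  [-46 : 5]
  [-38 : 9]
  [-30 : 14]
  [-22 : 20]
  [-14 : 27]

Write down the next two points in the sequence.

For the first value, +8 each step: -54, -46, -38, -30, -22, -14 → -6 → 2.
Second value: differences are 3, 4, 5, … (increasing by 1 each time); 2, 5, 9, 14, 20, 27 → 35 → 44.
Putting the parts together: [-6 : 35] and then [2 : 44].

[-6 : 35], [2 : 44]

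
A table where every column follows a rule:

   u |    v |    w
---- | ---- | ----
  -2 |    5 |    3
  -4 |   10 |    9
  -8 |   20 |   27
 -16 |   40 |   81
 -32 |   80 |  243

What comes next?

For the column u, ×2 each step: -2, -4, -8, -16, -32 → -64.
For the column v, ×2 each step: 5, 10, 20, 40, 80 → 160.
Column w goes 3, 9, 27, 81, 243 → 729 (×3 each step).
Combining the parts gives -64  160  729.

-64  160  729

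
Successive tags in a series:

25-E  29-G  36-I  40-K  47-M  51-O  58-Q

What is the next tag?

62-S

First component — alternating steps +4, +7, +4, +7, …: 25, 29, 36, 40, 47, 51, 58 → 62.
For the letter, letters move forward 2 places in the alphabet: E, G, I, K, M, O, Q → S.
Putting it together: 62-S.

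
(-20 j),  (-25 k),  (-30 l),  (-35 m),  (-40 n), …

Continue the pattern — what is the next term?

For the first value, −5 each step: -20, -25, -30, -35, -40 → -45.
Letter: letters move forward 1 place in the alphabet; j, k, l, m, n → o.
Combining the parts gives (-45 o).

(-45 o)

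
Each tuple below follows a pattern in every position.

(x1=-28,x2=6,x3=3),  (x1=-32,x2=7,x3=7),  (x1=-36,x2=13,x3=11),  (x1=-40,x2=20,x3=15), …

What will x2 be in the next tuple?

33

X1: -28, -32, -36, -40 → -44 (−4 each step).
X2: 6, 7, 13, 20 → 33 (each term is the sum of the two before it).
X3 goes 3, 7, 11, 15 → 19 (+4 each step).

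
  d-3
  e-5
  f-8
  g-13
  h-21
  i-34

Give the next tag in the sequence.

Letter goes d, e, f, g, h, i → j (letters move forward 1 place in the alphabet).
Second component — each term is the sum of the two before it: 3, 5, 8, 13, 21, 34 → 55.
Combining the parts gives j-55.

j-55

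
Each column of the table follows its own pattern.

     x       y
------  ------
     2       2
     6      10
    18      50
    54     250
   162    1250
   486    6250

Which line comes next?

1458  31250

Column x — ×3 each step: 2, 6, 18, 54, 162, 486 → 1458.
Column y goes 2, 10, 50, 250, 1250, 6250 → 31250 (×5 each step).
So the next line is 1458  31250.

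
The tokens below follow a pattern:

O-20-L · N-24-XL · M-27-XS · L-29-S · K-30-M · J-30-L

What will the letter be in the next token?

I

Letter: letters move back 1 place in the alphabet; O, N, M, L, K, J → I.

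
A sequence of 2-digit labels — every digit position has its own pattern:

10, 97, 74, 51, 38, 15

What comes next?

First digit goes 1, 9, 7, 5, 3, 1 → 9 (−2 each step, mod 10).
Second digit: 0, 7, 4, 1, 8, 5 → 2 (−3 each step, mod 10).
So the next label is 92.

92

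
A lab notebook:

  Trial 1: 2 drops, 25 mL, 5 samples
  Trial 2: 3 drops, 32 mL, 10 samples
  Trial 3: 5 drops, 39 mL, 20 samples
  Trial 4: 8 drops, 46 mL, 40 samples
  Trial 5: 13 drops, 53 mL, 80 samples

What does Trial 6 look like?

For the drops, each term is the sum of the two before it: 2, 3, 5, 8, 13 → 21.
ML: +7 each step, so 25, 32, 39, 46, 53 → 60.
Samples: 5, 10, 20, 40, 80 → 160 (×2 each step).
Combining the parts gives 21 drops, 60 mL, 160 samples.

21 drops, 60 mL, 160 samples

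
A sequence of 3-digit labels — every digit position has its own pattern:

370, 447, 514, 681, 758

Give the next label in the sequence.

825

First digit: +1 each step, mod 10, so 3, 4, 5, 6, 7 → 8.
For the second digit, −3 each step, mod 10: 7, 4, 1, 8, 5 → 2.
Third digit: −3 each step, mod 10; 0, 7, 4, 1, 8 → 5.
Combining the parts gives 825.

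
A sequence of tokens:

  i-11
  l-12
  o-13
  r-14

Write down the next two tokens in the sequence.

u-15 then x-16

For the letter, letters move forward 3 places in the alphabet: i, l, o, r → u → x.
Second component: +1 each step; 11, 12, 13, 14 → 15 → 16.
So the next two tokens are u-15 and x-16.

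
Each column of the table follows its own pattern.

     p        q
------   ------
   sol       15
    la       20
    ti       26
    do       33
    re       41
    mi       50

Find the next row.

Column p: sol, la, ti, do, re, mi → fa (runs through the solfège scale do→ti).
Column q: differences are 5, 6, 7, … (increasing by 1 each time), so 15, 20, 26, 33, 41, 50 → 60.
So the next row is fa  60.

fa  60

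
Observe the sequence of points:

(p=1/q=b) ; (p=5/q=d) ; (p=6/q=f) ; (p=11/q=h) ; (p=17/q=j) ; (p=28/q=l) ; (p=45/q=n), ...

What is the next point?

(p=73/q=p)

P: 1, 5, 6, 11, 17, 28, 45 → 73 (each term is the sum of the two before it).
Q — letters move forward 2 places in the alphabet: b, d, f, h, j, l, n → p.
Putting it together: (p=73/q=p).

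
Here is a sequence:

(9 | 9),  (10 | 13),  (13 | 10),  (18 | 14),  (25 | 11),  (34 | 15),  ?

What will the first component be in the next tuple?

First component: differences are 1, 3, 5, … (increasing by 2 each time); 9, 10, 13, 18, 25, 34 → 45.
Second component — alternating steps +4, −3, +4, −3, …: 9, 13, 10, 14, 11, 15 → 12.

45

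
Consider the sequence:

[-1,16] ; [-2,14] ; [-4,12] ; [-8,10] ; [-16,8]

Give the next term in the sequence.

First coordinate goes -1, -2, -4, -8, -16 → -32 (×2 each step).
Second coordinate — −2 each step: 16, 14, 12, 10, 8 → 6.
Combining the parts gives [-32,6].

[-32,6]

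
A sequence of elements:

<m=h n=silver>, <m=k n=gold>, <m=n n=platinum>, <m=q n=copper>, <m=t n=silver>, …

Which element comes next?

<m=w n=gold>

M goes h, k, n, q, t → w (letters move forward 3 places in the alphabet).
N: repeats silver → gold → platinum → copper; silver, gold, platinum, copper, silver → gold.
Putting it together: <m=w n=gold>.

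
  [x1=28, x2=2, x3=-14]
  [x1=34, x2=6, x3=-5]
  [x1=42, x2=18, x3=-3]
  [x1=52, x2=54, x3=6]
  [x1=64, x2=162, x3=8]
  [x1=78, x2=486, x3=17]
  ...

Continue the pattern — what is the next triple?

For the x1, differences are 6, 8, 10, … (increasing by 2 each time): 28, 34, 42, 52, 64, 78 → 94.
X2 — ×3 each step: 2, 6, 18, 54, 162, 486 → 1458.
X3: -14, -5, -3, 6, 8, 17 → 19 (alternating steps +9, +2, +9, +2, …).
Combining the parts gives [x1=94, x2=1458, x3=19].

[x1=94, x2=1458, x3=19]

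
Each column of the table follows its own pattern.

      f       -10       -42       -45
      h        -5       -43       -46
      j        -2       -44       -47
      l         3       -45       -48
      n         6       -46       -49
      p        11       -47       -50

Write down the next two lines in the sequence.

r  14  -48  -51; t  19  -49  -52

Letter: letters move forward 2 places in the alphabet; f, h, j, l, n, p → r → t.
Second component: -10, -5, -2, 3, 6, 11 → 14 → 19 (alternating steps +5, +3, +5, +3, …).
Third component goes -42, -43, -44, -45, -46, -47 → -48 → -49 (−1 each step).
Fourth component goes -45, -46, -47, -48, -49, -50 → -51 → -52 (always 3 less than the third component).
So the next two lines are r  14  -48  -51 and t  19  -49  -52.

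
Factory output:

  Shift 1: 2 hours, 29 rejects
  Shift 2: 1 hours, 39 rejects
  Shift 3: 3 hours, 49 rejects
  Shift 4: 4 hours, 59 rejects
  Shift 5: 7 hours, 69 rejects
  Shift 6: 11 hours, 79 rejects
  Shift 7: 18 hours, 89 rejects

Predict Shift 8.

29 hours, 99 rejects

Hours: each term is the sum of the two before it, so 2, 1, 3, 4, 7, 11, 18 → 29.
Rejects: +10 each step, so 29, 39, 49, 59, 69, 79, 89 → 99.
Combining the parts gives 29 hours, 99 rejects.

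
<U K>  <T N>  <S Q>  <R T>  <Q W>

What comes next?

First letter — letters move back 1 place in the alphabet: U, T, S, R, Q → P.
Second letter: letters move forward 3 places in the alphabet, so K, N, Q, T, W → Z.
Combining the parts gives <P Z>.

<P Z>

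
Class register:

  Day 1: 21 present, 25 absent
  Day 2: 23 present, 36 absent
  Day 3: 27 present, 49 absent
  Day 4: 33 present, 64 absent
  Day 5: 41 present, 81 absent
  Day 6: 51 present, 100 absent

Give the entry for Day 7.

63 present, 121 absent

Present: differences are 2, 4, 6, … (increasing by 2 each time), so 21, 23, 27, 33, 41, 51 → 63.
Absent: 25, 36, 49, 64, 81, 100 → 121 (perfect squares: 5², 6², 7², …).
Putting it together: 63 present, 121 absent.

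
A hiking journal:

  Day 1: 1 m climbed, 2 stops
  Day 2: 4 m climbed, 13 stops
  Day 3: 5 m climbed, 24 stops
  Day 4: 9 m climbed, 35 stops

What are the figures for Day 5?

For the m climbed, each term is the sum of the two before it: 1, 4, 5, 9 → 14.
Stops: +11 each step, so 2, 13, 24, 35 → 46.
Putting it together: 14 m climbed, 46 stops.

14 m climbed, 46 stops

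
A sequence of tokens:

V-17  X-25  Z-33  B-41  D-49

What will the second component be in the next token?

57

Second component: 17, 25, 33, 41, 49 → 57 (+8 each step).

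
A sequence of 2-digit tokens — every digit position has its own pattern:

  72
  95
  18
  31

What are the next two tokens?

54 then 77

For the first digit, +2 each step, mod 10: 7, 9, 1, 3 → 5 → 7.
Second digit: +3 each step, mod 10, so 2, 5, 8, 1 → 4 → 7.
So the next two tokens are 54 and 77.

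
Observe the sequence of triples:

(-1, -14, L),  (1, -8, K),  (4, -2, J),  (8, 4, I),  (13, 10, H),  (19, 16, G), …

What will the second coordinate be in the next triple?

Second coordinate: +6 each step; -14, -8, -2, 4, 10, 16 → 22.

22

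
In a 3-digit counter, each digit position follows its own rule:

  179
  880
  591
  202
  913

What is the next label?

For the first digit, −3 each step, mod 10: 1, 8, 5, 2, 9 → 6.
Second digit: +1 each step, mod 10, so 7, 8, 9, 0, 1 → 2.
Third digit: +1 each step, mod 10, so 9, 0, 1, 2, 3 → 4.
Combining the parts gives 624.

624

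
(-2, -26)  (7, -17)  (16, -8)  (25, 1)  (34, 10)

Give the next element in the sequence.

First coordinate — +9 each step: -2, 7, 16, 25, 34 → 43.
Second coordinate — +9 each step: -26, -17, -8, 1, 10 → 19.
So the next element is (43, 19).

(43, 19)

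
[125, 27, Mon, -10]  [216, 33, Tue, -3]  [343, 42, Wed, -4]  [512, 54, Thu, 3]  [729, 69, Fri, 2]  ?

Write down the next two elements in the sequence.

For the first part, perfect cubes: 5³, 6³, 7³, …: 125, 216, 343, 512, 729 → 1000 → 1331.
Second part goes 27, 33, 42, 54, 69 → 87 → 108 (differences are 6, 9, 12, … (increasing by 3 each time)).
For the day, runs through the weekdays Mon→Sun: Mon, Tue, Wed, Thu, Fri → Sat → Sun.
Fourth part: alternating steps +7, −1, +7, −1, …, so -10, -3, -4, 3, 2 → 9 → 8.
Putting the parts together: [1000, 87, Sat, 9] and then [1331, 108, Sun, 8].

[1000, 87, Sat, 9], [1331, 108, Sun, 8]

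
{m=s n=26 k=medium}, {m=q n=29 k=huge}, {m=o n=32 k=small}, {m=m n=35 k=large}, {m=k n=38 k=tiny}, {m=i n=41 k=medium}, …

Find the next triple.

{m=g n=44 k=huge}

M: letters move back 2 places in the alphabet; s, q, o, m, k, i → g.
N: +3 each step, so 26, 29, 32, 35, 38, 41 → 44.
K: repeats medium → huge → small → large → tiny, so medium, huge, small, large, tiny, medium → huge.
Combining the parts gives {m=g n=44 k=huge}.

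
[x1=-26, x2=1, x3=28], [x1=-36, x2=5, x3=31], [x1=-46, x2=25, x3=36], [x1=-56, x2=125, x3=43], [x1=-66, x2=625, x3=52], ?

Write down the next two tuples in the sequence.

X1: -26, -36, -46, -56, -66 → -76 → -86 (−10 each step).
X2 — ×5 each step: 1, 5, 25, 125, 625 → 3125 → 15625.
X3 goes 28, 31, 36, 43, 52 → 63 → 76 (differences are 3, 5, 7, … (increasing by 2 each time)).
Putting the parts together: [x1=-76, x2=3125, x3=63] and then [x1=-86, x2=15625, x3=76].

[x1=-76, x2=3125, x3=63], [x1=-86, x2=15625, x3=76]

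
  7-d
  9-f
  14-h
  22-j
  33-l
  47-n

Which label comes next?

64-p

First component: differences are 2, 5, 8, … (increasing by 3 each time); 7, 9, 14, 22, 33, 47 → 64.
Letter: d, f, h, j, l, n → p (letters move forward 2 places in the alphabet).
Combining the parts gives 64-p.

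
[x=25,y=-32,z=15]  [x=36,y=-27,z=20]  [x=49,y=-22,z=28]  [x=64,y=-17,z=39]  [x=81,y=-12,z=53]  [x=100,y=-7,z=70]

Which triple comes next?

X: perfect squares: 5², 6², 7², …; 25, 36, 49, 64, 81, 100 → 121.
Y: +5 each step; -32, -27, -22, -17, -12, -7 → -2.
For the z, differences are 5, 8, 11, … (increasing by 3 each time): 15, 20, 28, 39, 53, 70 → 90.
Putting it together: [x=121,y=-2,z=90].

[x=121,y=-2,z=90]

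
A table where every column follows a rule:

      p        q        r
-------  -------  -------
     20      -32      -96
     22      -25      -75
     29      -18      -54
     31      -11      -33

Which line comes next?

38  -4  -12

For the column p, alternating steps +2, +7, +2, +7, …: 20, 22, 29, 31 → 38.
Column q: -32, -25, -18, -11 → -4 (+7 each step).
Column r — always 3 × the column q: -96, -75, -54, -33 → -12.
Putting it together: 38  -4  -12.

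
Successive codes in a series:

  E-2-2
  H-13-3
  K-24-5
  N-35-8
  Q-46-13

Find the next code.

Letter: letters move forward 3 places in the alphabet, so E, H, K, N, Q → T.
Second component — +11 each step: 2, 13, 24, 35, 46 → 57.
Third component: each term is the sum of the two before it, so 2, 3, 5, 8, 13 → 21.
So the next code is T-57-21.

T-57-21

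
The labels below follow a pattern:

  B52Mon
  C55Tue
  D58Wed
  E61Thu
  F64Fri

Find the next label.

Letter: B, C, D, E, F → G (letters move forward 1 place in the alphabet).
Second component: +3 each step, so 52, 55, 58, 61, 64 → 67.
For the day, runs through the weekdays Mon→Sun: Mon, Tue, Wed, Thu, Fri → Sat.
Putting it together: G67Sat.

G67Sat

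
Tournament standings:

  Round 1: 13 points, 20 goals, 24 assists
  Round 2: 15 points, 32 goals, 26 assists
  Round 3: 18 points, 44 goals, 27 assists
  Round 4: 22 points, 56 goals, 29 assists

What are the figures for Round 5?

27 points, 68 goals, 30 assists

Points: differences are 2, 3, 4, … (increasing by 1 each time), so 13, 15, 18, 22 → 27.
Goals — +12 each step: 20, 32, 44, 56 → 68.
Assists goes 24, 26, 27, 29 → 30 (alternating steps +2, +1, +2, +1, …).
Combining the parts gives 27 points, 68 goals, 30 assists.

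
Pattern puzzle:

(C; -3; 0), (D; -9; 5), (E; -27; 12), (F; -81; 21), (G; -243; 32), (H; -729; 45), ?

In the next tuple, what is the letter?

Letter: C, D, E, F, G, H → I (letters move forward 1 place in the alphabet).
Second coordinate: ×3 each step, so -3, -9, -27, -81, -243, -729 → -2187.
Third coordinate: differences are 5, 7, 9, … (increasing by 2 each time), so 0, 5, 12, 21, 32, 45 → 60.

I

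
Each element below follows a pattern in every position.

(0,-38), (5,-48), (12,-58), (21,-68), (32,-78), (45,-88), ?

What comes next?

(60,-98)

For the first part, differences are 5, 7, 9, … (increasing by 2 each time): 0, 5, 12, 21, 32, 45 → 60.
Second part — −10 each step: -38, -48, -58, -68, -78, -88 → -98.
Combining the parts gives (60,-98).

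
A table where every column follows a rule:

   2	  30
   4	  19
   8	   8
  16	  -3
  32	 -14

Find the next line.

64  -25

First component goes 2, 4, 8, 16, 32 → 64 (×2 each step).
Second component: −11 each step, so 30, 19, 8, -3, -14 → -25.
So the next line is 64  -25.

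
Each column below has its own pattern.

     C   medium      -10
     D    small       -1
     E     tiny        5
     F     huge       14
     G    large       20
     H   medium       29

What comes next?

Letter goes C, D, E, F, G, H → I (letters move forward 1 place in the alphabet).
Size: repeats medium → small → tiny → huge → large, so medium, small, tiny, huge, large, medium → small.
Third component: alternating steps +9, +6, +9, +6, …, so -10, -1, 5, 14, 20, 29 → 35.
Putting it together: I  small  35.

I  small  35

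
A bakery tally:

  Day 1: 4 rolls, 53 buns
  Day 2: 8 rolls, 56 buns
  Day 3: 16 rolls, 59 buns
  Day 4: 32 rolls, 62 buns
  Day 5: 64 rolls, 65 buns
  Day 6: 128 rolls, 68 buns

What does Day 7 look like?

256 rolls, 71 buns

Rolls: 4, 8, 16, 32, 64, 128 → 256 (×2 each step).
Buns: +3 each step; 53, 56, 59, 62, 65, 68 → 71.
Combining the parts gives 256 rolls, 71 buns.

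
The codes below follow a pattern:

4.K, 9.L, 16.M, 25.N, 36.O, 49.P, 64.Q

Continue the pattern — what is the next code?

First component: perfect squares: 2², 3², 4², …, so 4, 9, 16, 25, 36, 49, 64 → 81.
Letter: K, L, M, N, O, P, Q → R (letters move forward 1 place in the alphabet).
Putting it together: 81.R.

81.R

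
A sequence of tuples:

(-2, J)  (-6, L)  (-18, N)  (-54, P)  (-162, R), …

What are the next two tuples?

(-486, T), (-1458, V)

For the first slot, ×3 each step: -2, -6, -18, -54, -162 → -486 → -1458.
Letter: letters move forward 2 places in the alphabet, so J, L, N, P, R → T → V.
Putting the parts together: (-486, T) and then (-1458, V).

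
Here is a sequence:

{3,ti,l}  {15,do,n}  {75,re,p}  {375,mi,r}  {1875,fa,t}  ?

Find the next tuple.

First value goes 3, 15, 75, 375, 1875 → 9375 (×5 each step).
Note: runs through the solfège scale do→ti, so ti, do, re, mi, fa → sol.
Letter — letters move forward 2 places in the alphabet: l, n, p, r, t → v.
Putting it together: {9375,sol,v}.

{9375,sol,v}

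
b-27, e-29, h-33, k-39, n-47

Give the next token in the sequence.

Letter goes b, e, h, k, n → q (letters move forward 3 places in the alphabet).
Second component goes 27, 29, 33, 39, 47 → 57 (differences are 2, 4, 6, … (increasing by 2 each time)).
So the next token is q-57.

q-57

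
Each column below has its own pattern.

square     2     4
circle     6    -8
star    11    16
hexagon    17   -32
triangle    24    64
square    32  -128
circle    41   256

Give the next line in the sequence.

star  51  -512

For the shape, repeats square → circle → star → hexagon → triangle: square, circle, star, hexagon, triangle, square, circle → star.
Second component: 2, 6, 11, 17, 24, 32, 41 → 51 (differences are 4, 5, 6, … (increasing by 1 each time)).
Third component — ×(-2) each step: 4, -8, 16, -32, 64, -128, 256 → -512.
So the next line is star  51  -512.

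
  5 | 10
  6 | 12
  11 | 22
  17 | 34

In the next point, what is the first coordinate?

28

First coordinate: each term is the sum of the two before it, so 5, 6, 11, 17 → 28.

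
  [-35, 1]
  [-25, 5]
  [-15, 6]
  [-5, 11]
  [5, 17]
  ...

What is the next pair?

[15, 28]

First part goes -35, -25, -15, -5, 5 → 15 (+10 each step).
Second part: each term is the sum of the two before it; 1, 5, 6, 11, 17 → 28.
Combining the parts gives [15, 28].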